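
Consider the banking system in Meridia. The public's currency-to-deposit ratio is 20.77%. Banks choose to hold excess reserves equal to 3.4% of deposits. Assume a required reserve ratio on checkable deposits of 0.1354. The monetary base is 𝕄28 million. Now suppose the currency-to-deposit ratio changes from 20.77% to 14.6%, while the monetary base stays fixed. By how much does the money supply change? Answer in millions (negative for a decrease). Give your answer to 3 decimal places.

Initially m₁ = (1 + 0.2077) / (0.1354 + 0.034 + 0.2077) ≈ 3.202599, so M₁ = 3.202599 × 28 ≈ 89.6728 million.
After the change m₂ = (1 + 0.146) / (0.1354 + 0.034 + 0.146) ≈ 3.633481, so M₂ = 3.633481 × 28 ≈ 101.7375 million.
ΔM = M₂ − M₁ = 101.7375 − 89.6728 = 12.0647 million.

𝕄12.065 million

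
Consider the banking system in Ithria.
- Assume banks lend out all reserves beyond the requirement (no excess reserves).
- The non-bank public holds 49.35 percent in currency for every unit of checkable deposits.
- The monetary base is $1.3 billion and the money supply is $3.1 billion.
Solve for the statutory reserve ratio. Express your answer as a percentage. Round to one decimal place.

13.3%

Using m = M/MB = 3.1/1.3 ≈ 2.384615. Since m = (1 + c)/(c + rr + e), the denominator satisfies c + rr + e = (1 + c)/m = (1 + 0.4935) / 2.384615 ≈ 0.626307.
With c = 0.4935 and e = 0, the statutory reserve ratio is 0.626307 − 0.4935 − 0 = 0.132807.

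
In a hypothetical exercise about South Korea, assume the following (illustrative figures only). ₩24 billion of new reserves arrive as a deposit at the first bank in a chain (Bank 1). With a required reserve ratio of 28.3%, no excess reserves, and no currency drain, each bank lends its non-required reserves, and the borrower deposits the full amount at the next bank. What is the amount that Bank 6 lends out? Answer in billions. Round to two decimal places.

₩3.26 billion

Each bank lends a fraction (1 − rr) = 0.7170 of the deposit it receives, so Bank 6 receives 24·0.7170^5 and lends 24·0.7170^6 ≈ 3.2608 billion.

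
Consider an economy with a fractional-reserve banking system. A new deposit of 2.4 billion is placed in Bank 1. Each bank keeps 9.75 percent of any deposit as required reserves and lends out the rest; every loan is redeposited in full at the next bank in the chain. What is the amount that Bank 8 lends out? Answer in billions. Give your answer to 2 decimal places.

1.06 billion

Each bank lends a fraction (1 − rr) = 0.9025 of the deposit it receives, so Bank 8 receives 2.4·0.9025^7 and lends 2.4·0.9025^8 ≈ 1.0563 billion.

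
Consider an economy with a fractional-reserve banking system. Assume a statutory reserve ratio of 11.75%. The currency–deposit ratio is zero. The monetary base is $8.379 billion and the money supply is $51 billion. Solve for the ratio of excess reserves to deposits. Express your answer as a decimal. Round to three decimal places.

Using m = M/MB = 51/8.379 ≈ 6.086645. Since m = (1 + c)/(c + rr + e), the denominator satisfies c + rr + e = (1 + c)/m = (1 + 0) / 6.086645 ≈ 0.164294.
With c = 0 and rr = 0.1175, the ratio of excess reserves to deposits is 0.164294 − 0 − 0.1175 = 0.046794.

0.047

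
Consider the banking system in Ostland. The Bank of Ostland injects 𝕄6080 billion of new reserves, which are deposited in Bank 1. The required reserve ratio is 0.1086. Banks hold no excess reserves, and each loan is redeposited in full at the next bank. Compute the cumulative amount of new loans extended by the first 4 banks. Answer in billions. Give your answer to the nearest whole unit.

Bank i lends (1 − rr)^i of the original deposit: Bank 1 lends 6080·0.8914 = 5419.7120, Bank 2 lends 6080·0.8914² ≈ 4831.1313, and so on.
Summing a geometric series: total = 6080·[0.8914·(1 − 0.8914^4) / (1 − 0.8914)] ≈ 18396.1014 billion.

𝕄18396 billion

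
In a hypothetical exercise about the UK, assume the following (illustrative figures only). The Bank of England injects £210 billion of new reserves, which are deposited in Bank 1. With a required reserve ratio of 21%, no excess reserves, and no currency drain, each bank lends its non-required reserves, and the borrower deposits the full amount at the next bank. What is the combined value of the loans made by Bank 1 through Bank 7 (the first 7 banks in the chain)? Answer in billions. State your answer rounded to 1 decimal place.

Bank i lends (1 − rr)^i of the original deposit: Bank 1 lends 210·0.7900 = 165.9000, Bank 2 lends 210·0.7900² = 131.0610, and so on.
Summing a geometric series: total = 210·[0.7900·(1 − 0.7900^7) / (1 − 0.7900)] ≈ 638.2891 billion.

£638.3 billion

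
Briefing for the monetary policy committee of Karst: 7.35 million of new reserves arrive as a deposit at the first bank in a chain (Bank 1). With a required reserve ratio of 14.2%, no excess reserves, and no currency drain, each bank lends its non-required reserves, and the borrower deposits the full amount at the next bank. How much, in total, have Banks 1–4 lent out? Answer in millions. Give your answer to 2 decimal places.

Bank i lends (1 − rr)^i of the original deposit: Bank 1 lends 7.35·0.8580 = 6.3063, Bank 2 lends 7.35·0.8580² ≈ 5.4108, and so on.
Summing a geometric series: total = 7.35·[0.8580·(1 − 0.8580^4) / (1 − 0.8580)] ≈ 20.3428 million.

20.34 million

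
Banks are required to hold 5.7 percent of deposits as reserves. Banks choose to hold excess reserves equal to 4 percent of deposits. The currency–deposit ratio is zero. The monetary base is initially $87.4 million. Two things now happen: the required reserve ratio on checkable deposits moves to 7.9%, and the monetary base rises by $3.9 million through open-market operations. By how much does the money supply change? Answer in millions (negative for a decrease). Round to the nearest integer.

-134 million

Before: m₁ = 1 / (0.057 + 0.04) ≈ 10.3093, MB₁ = 87.4, so M₁ = 10.3093 × 87.4 ≈ 901.0328 million.
After: m₂ = 1 / (0.079 + 0.04) ≈ 8.4034, MB₂ = 87.4 + 3.9 = 91.3, so M₂ = 8.4034 × 91.3 ≈ 767.2304 million.
ΔM = M₂ − M₁ = 767.2304 − 901.0328 = -133.8024 million.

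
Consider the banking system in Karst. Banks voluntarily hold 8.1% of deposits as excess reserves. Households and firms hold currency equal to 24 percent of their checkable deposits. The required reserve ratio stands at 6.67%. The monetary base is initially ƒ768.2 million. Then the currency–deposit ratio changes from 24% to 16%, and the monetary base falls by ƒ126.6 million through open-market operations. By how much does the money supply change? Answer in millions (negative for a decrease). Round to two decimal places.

Before: m₁ = (1 + 0.24) / (0.0667 + 0.081 + 0.24) ≈ 3.198349, MB₁ = 768.2, so M₁ = 3.198349 × 768.2 ≈ 2456.9717 million.
After: m₂ = (1 + 0.16) / (0.0667 + 0.081 + 0.16) ≈ 3.769906, MB₂ = 768.2 − 126.6 = 641.6, so M₂ = 3.769906 × 641.6 ≈ 2418.7717 million.
ΔM = M₂ − M₁ = 2418.7717 − 2456.9717 = -38.2 million.

-38.20 million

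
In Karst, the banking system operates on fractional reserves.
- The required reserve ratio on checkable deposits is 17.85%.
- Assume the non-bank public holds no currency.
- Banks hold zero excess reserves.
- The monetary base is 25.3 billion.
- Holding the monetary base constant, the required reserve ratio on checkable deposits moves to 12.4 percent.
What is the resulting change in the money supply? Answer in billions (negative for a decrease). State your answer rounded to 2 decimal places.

62.30 billion

Initially m₁ = 1 / (0.1785) ≈ 5.60224, so M₁ = 5.60224 × 25.3 ≈ 141.7367 billion.
After the change m₂ = 1 / (0.124) ≈ 8.06452, so M₂ = 8.06452 × 25.3 ≈ 204.0324 billion.
ΔM = M₂ − M₁ = 204.0324 − 141.7367 = 62.2957 billion.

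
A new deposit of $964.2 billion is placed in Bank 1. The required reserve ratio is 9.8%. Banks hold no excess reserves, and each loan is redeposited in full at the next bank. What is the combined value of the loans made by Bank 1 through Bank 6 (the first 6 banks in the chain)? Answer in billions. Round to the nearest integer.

Bank i lends (1 − rr)^i of the original deposit: Bank 1 lends 964.2·0.9020 = 869.7084, Bank 2 lends 964.2·0.9020² ≈ 784.4770, and so on.
Summing a geometric series: total = 964.2·[0.9020·(1 − 0.9020^6) / (1 − 0.9020)] ≈ 4095.0277 billion.

$4095 billion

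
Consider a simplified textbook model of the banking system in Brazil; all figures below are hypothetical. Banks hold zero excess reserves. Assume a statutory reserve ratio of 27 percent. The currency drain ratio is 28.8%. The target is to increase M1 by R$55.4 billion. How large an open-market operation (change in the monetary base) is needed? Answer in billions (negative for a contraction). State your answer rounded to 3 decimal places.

The money multiplier is m = (1 + c) / (rr + c) = (1 + 0.288) / (0.27 + 0.288) ≈ 2.308244.
ΔMB = ΔM / m = (+55.4) / 2.308244 ≈ 24.0009 billion.

R$24.001 billion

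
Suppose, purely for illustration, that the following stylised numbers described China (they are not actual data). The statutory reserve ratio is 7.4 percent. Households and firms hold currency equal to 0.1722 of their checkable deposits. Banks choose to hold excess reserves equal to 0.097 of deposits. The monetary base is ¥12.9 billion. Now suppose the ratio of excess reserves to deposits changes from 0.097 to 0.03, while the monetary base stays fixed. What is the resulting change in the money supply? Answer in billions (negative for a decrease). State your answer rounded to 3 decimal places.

Initially m₁ = (1 + 0.1722) / (0.074 + 0.097 + 0.1722) ≈ 3.415501, so M₁ = 3.415501 × 12.9 ≈ 44.06 billion.
After the change m₂ = (1 + 0.1722) / (0.074 + 0.03 + 0.1722) ≈ 4.244026, so M₂ = 4.244026 × 12.9 ≈ 54.7479 billion.
ΔM = M₂ − M₁ = 54.7479 − 44.06 = 10.6879 billion.

¥10.688 billion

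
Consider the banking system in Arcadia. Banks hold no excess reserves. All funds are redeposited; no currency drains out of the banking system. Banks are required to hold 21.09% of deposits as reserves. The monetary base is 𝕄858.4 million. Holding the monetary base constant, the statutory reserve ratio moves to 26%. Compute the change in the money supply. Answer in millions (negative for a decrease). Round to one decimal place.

-768.6 million

Initially m₁ = 1 / (0.2109) ≈ 4.74158, so M₁ = 4.74158 × 858.4 ≈ 4070.1723 million.
After the change m₂ = 1 / (0.26) ≈ 3.84615, so M₂ = 3.84615 × 858.4 ≈ 3301.5352 million.
ΔM = M₂ − M₁ = 3301.5352 − 4070.1723 = -768.6371 million.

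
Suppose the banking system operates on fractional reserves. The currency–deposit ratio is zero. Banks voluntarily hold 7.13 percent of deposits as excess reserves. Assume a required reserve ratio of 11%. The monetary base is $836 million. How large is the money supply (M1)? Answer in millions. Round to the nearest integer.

$4611 million

The money multiplier is m = 1 / (rr + e) = 1 / (0.11 + 0.0713) ≈ 5.5157.
So M = m × MB = 5.5157 × 836 = 4611.1252 million.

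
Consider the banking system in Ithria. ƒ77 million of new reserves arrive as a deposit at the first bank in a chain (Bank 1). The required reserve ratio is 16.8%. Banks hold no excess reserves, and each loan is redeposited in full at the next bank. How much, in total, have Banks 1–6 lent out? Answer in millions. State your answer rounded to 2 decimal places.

Bank i lends (1 − rr)^i of the original deposit: Bank 1 lends 77·0.8320 = 64.0640, Bank 2 lends 77·0.8320² ≈ 53.3012, and so on.
Summing a geometric series: total = 77·[0.8320·(1 − 0.8320^6) / (1 − 0.8320)] ≈ 254.8467 million.

ƒ254.85 million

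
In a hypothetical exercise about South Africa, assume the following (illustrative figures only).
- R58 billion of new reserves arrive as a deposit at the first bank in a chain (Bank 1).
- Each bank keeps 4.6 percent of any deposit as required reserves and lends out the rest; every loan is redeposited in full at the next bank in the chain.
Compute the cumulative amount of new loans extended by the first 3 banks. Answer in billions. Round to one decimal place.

Bank i lends (1 − rr)^i of the original deposit: Bank 1 lends 58·0.9540 = 55.3320, Bank 2 lends 58·0.9540² ≈ 52.7867, and so on.
Summing a geometric series: total = 58·[0.9540·(1 − 0.9540^3) / (1 − 0.9540)] ≈ 158.4773 billion.

R158.5 billion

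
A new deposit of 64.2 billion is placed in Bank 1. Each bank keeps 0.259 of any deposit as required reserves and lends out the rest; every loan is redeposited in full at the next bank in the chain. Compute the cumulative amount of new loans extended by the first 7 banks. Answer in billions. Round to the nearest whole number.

Bank i lends (1 − rr)^i of the original deposit: Bank 1 lends 64.2·0.7410 = 47.5722, Bank 2 lends 64.2·0.7410² ≈ 35.2510, and so on.
Summing a geometric series: total = 64.2·[0.7410·(1 − 0.7410^7) / (1 − 0.7410)] ≈ 161.1454 billion.

161 billion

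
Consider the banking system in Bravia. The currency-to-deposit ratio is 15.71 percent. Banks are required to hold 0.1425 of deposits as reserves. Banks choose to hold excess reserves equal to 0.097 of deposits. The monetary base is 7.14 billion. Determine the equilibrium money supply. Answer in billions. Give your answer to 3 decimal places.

20.831 billion

The money multiplier is m = (1 + c) / (rr + e + c) = (1 + 0.1571) / (0.1425 + 0.097 + 0.1571) ≈ 2.91755.
So M = m × MB = 2.91755 × 7.14 ≈ 20.8313 billion.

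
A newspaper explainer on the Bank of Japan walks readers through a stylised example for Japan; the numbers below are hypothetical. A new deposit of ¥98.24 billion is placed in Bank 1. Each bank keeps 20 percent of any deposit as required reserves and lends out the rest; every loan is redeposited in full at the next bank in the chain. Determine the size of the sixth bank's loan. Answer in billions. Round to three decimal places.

¥25.753 billion

Each bank lends a fraction (1 − rr) = 0.8000 of the deposit it receives, so Bank 6 receives 98.24·0.8000^5 and lends 98.24·0.8000^6 ≈ 25.7530 billion.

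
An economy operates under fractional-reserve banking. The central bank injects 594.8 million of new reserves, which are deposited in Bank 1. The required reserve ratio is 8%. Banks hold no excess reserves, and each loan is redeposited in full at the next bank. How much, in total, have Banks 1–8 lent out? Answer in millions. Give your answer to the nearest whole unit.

3330 million

Bank i lends (1 − rr)^i of the original deposit: Bank 1 lends 594.8·0.9200 = 547.2160, Bank 2 lends 594.8·0.9200² ≈ 503.4387, and so on.
Summing a geometric series: total = 594.8·[0.9200·(1 − 0.9200^8) / (1 − 0.9200)] ≈ 3329.6803 million.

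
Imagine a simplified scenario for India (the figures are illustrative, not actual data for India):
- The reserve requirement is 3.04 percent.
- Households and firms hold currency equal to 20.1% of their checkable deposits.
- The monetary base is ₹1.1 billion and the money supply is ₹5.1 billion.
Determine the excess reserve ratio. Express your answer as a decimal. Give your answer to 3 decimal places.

0.028

Using m = M/MB = 5.1/1.1 ≈ 4.636364. Since m = (1 + c)/(c + rr + e), the denominator satisfies c + rr + e = (1 + c)/m = (1 + 0.201) / 4.636364 ≈ 0.259039.
With c = 0.201 and rr = 0.0304, the excess reserve ratio is 0.259039 − 0.201 − 0.0304 = 0.027639.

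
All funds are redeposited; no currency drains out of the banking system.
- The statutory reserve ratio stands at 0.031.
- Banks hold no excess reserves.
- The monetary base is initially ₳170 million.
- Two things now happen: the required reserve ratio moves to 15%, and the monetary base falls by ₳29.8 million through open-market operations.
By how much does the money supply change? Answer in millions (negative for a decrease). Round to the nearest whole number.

Before: m₁ = 1 / (0.031) ≈ 32.2581, MB₁ = 170, so M₁ = 32.2581 × 170 = 5483.877 million.
After: m₂ = 1 / (0.15) ≈ 6.6667, MB₂ = 170 − 29.8 = 140.2, so M₂ = 6.6667 × 140.2 ≈ 934.6713 million.
ΔM = M₂ − M₁ = 934.6713 − 5483.877 = -4549.2057 million.

-4549 million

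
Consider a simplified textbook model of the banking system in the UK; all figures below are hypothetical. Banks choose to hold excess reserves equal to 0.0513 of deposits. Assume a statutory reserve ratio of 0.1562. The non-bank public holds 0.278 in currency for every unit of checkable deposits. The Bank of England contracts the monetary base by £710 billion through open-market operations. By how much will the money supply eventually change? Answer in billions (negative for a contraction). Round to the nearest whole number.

-1869 billion

The money multiplier is m = (1 + c) / (rr + e + c) = (1 + 0.278) / (0.1562 + 0.0513 + 0.278) ≈ 2.6323.
The sale removes 710 billion of base, so ΔM = m × ΔMB = 2.6323 × (−710) = -1868.933 billion.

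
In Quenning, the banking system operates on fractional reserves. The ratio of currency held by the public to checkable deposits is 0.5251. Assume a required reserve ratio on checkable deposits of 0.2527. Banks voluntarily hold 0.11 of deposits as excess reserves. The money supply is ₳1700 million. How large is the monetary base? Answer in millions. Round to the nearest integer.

₳990 million

The money multiplier is m = (1 + c) / (rr + e + c) = (1 + 0.5251) / (0.2527 + 0.11 + 0.5251) ≈ 1.71784.
MB = M / m = 1700 / 1.71784 ≈ 989.6149 million.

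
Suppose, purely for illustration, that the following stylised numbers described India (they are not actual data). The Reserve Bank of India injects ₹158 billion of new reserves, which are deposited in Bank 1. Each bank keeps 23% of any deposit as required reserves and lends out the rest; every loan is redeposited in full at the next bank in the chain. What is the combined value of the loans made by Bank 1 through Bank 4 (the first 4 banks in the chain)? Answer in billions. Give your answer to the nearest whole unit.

₹343 billion

Bank i lends (1 − rr)^i of the original deposit: Bank 1 lends 158·0.7700 = 121.6600, Bank 2 lends 158·0.7700² = 93.6782, and so on.
Summing a geometric series: total = 158·[0.7700·(1 − 0.7700^4) / (1 − 0.7700)] ≈ 343.0122 billion.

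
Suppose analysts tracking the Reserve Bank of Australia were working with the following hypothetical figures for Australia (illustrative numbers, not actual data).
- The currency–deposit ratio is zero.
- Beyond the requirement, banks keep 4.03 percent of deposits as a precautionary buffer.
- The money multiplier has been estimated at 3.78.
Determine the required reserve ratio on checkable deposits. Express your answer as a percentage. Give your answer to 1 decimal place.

22.4%

Using m = 3.78. Since m = (1 + c)/(c + rr + e), the denominator satisfies c + rr + e = (1 + c)/m = (1 + 0) / 3.78 ≈ 0.264550.
With c = 0 and e = 0.0403, the required reserve ratio on checkable deposits is 0.264550 − 0 − 0.0403 = 0.22425.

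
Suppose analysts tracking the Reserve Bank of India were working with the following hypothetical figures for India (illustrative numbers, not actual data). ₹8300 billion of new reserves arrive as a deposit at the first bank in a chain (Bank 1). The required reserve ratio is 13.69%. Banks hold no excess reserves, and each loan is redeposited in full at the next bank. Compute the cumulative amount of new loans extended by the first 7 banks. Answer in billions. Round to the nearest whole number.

Bank i lends (1 − rr)^i of the original deposit: Bank 1 lends 8300·0.8631 = 7163.7300, Bank 2 lends 8300·0.8631² ≈ 6183.0154, and so on.
Summing a geometric series: total = 8300·[0.8631·(1 − 0.8631^7) / (1 − 0.8631)] ≈ 33657.3678 billion.

₹33657 billion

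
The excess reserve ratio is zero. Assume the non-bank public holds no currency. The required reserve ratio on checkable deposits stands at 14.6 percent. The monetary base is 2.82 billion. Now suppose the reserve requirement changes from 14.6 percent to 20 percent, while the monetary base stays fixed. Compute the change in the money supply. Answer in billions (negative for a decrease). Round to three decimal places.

Initially m₁ = 1 / (0.146) ≈ 6.84932, so M₁ = 6.84932 × 2.82 ≈ 19.3151 billion.
After the change m₂ = 1 / (0.2) = 5, so M₂ = 5 × 2.82 = 14.1 billion.
ΔM = M₂ − M₁ = 14.1 − 19.3151 = -5.2151 billion.

-5.215 billion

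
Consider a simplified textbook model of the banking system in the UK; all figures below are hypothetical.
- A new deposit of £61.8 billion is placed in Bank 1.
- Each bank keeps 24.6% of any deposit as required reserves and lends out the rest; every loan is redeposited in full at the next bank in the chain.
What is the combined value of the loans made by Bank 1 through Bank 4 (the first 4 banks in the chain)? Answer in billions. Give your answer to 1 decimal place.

Bank i lends (1 − rr)^i of the original deposit: Bank 1 lends 61.8·0.7540 = 46.5972, Bank 2 lends 61.8·0.7540² ≈ 35.1343, and so on.
Summing a geometric series: total = 61.8·[0.7540·(1 − 0.7540^4) / (1 − 0.7540)] ≈ 128.1971 billion.

£128.2 billion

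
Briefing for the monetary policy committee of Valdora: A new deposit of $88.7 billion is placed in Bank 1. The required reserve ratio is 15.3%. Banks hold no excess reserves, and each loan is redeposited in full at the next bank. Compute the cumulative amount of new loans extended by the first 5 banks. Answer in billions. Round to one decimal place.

$277.0 billion

Bank i lends (1 − rr)^i of the original deposit: Bank 1 lends 88.7·0.8470 = 75.1289, Bank 2 lends 88.7·0.8470² ≈ 63.6342, and so on.
Summing a geometric series: total = 88.7·[0.8470·(1 − 0.8470^5) / (1 − 0.8470)] ≈ 276.9800 billion.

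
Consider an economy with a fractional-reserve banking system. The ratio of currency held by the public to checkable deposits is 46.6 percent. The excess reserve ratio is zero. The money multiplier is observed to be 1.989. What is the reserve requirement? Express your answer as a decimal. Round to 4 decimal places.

0.2711

Using m = 1.989. Since m = (1 + c)/(c + rr + e), the denominator satisfies c + rr + e = (1 + c)/m = (1 + 0.466) / 1.989 ≈ 0.737054.
With c = 0.466 and e = 0, the reserve requirement is 0.737054 − 0.466 − 0 = 0.271054.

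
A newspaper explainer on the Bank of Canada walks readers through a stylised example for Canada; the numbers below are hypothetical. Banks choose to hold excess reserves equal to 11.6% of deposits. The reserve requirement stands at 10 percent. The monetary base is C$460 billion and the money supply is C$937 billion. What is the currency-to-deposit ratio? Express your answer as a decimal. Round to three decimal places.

0.540

Using m = M/MB = 937/460 ≈ 2.036957. From m = (1 + c)/(c + rr + e), rearranging gives 1 + c = m·(c + rr + e), so c·(1 − m) = m·(rr + e) − 1.
Hence c = [m·(rr + e) − 1]/(1 − m) = [2.036957 × (0.1 + 0.116) − 1] / (1 − 2.036957) ≈ 0.540058.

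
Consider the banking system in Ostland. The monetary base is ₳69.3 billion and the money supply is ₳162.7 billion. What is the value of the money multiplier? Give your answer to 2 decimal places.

2.35

The money multiplier is m = M / MB = 162.7 / 69.3 ≈ 2.34776.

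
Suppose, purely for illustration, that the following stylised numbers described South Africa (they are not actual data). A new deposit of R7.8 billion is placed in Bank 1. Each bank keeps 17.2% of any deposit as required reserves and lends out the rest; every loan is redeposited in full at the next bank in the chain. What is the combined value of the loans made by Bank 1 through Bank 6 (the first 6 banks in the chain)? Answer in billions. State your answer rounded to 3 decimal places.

Bank i lends (1 − rr)^i of the original deposit: Bank 1 lends 7.8·0.8280 = 6.4584, Bank 2 lends 7.8·0.8280² ≈ 5.3476, and so on.
Summing a geometric series: total = 7.8·[0.8280·(1 − 0.8280^6) / (1 − 0.8280)] ≈ 25.4490 billion.

R25.449 billion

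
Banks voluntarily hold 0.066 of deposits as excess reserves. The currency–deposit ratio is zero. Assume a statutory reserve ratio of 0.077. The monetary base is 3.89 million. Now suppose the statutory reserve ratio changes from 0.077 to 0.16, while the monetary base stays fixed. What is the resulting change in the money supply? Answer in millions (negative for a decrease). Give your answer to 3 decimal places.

-9.990 million

Initially m₁ = 1 / (0.077 + 0.066) ≈ 6.99301, so M₁ = 6.99301 × 3.89 ≈ 27.2028 million.
After the change m₂ = 1 / (0.16 + 0.066) ≈ 4.42478, so M₂ = 4.42478 × 3.89 ≈ 17.2124 million.
ΔM = M₂ − M₁ = 17.2124 − 27.2028 = -9.9904 million.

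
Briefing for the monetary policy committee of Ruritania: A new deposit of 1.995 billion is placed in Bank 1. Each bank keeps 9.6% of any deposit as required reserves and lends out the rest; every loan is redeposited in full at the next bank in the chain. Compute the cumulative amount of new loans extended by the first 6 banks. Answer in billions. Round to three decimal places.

8.533 billion

Bank i lends (1 − rr)^i of the original deposit: Bank 1 lends 1.995·0.9040 ≈ 1.8035, Bank 2 lends 1.995·0.9040² ≈ 1.6303, and so on.
Summing a geometric series: total = 1.995·[0.9040·(1 − 0.9040^6) / (1 − 0.9040)] ≈ 8.5333 billion.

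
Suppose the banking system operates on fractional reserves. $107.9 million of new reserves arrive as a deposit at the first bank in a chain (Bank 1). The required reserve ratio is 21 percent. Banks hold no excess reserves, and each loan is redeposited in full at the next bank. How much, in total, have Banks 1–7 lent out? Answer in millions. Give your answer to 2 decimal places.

Bank i lends (1 − rr)^i of the original deposit: Bank 1 lends 107.9·0.7900 = 85.2410, Bank 2 lends 107.9·0.7900² ≈ 67.3404, and so on.
Summing a geometric series: total = 107.9·[0.7900·(1 − 0.7900^7) / (1 − 0.7900)] ≈ 327.9590 million.

$327.96 million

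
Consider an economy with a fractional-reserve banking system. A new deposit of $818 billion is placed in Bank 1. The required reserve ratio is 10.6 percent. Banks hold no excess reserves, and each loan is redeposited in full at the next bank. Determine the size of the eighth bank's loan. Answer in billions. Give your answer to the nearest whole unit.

$334 billion

Each bank lends a fraction (1 − rr) = 0.8940 of the deposit it receives, so Bank 8 receives 818·0.8940^7 and lends 818·0.8940^8 ≈ 333.7747 billion.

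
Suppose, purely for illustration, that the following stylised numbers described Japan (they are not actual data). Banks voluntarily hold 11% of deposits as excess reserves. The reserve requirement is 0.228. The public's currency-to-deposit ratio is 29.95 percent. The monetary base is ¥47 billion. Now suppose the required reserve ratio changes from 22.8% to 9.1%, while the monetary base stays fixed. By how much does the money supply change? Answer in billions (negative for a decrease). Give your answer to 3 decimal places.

¥26.225 billion

Initially m₁ = (1 + 0.2995) / (0.228 + 0.11 + 0.2995) ≈ 2.038431, so M₁ = 2.038431 × 47 ≈ 95.8063 billion.
After the change m₂ = (1 + 0.2995) / (0.091 + 0.11 + 0.2995) ≈ 2.596404, so M₂ = 2.596404 × 47 ≈ 122.031 billion.
ΔM = M₂ − M₁ = 122.031 − 95.8063 = 26.2247 billion.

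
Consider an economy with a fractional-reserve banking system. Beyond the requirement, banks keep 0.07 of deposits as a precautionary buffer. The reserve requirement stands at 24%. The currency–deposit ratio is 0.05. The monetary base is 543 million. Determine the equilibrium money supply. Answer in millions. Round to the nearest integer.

The money multiplier is m = (1 + c) / (rr + e + c) = (1 + 0.05) / (0.24 + 0.07 + 0.05) ≈ 2.9167.
So M = m × MB = 2.9167 × 543 = 1583.7681 million.

1584 million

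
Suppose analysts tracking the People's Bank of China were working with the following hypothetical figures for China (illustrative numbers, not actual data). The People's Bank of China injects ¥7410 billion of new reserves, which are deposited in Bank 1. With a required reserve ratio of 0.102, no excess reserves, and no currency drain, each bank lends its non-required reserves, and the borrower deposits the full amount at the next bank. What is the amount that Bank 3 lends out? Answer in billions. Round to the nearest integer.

¥5366 billion

Each bank lends a fraction (1 − rr) = 0.8980 of the deposit it receives, so Bank 3 receives 7410·0.8980^2 and lends 7410·0.8980^3 ≈ 5365.9574 billion.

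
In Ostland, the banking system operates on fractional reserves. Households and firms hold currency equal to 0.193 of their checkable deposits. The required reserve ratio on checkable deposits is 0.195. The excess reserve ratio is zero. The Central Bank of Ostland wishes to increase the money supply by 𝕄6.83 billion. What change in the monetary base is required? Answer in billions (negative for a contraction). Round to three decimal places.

The money multiplier is m = (1 + c) / (rr + c) = (1 + 0.193) / (0.195 + 0.193) ≈ 3.07474.
ΔMB = ΔM / m = (+6.83) / 3.07474 ≈ 2.2213 billion.

𝕄2.221 billion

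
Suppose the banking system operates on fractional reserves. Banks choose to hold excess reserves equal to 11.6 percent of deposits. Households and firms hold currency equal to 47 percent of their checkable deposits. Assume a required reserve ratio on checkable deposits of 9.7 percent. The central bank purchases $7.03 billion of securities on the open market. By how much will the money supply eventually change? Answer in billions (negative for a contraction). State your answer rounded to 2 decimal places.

The money multiplier is m = (1 + c) / (rr + e + c) = (1 + 0.47) / (0.097 + 0.116 + 0.47) ≈ 2.1523.
The purchase adds 7.03 billion of base, so ΔM = m × ΔMB = 2.1523 × (+7.03) ≈ 15.1307 billion.

$15.13 billion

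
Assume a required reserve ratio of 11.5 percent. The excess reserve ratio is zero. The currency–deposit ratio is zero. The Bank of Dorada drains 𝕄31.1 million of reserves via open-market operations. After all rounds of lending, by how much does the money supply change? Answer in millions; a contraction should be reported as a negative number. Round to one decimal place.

-270.4 million

The simple money multiplier is m = 1/rr = 1/0.115 ≈ 8.6957.
An open-market sale reduces the monetary base by 31.1 million, so ΔM = m × ΔMB = 8.6957 × (−31.1) ≈ -270.4363 million.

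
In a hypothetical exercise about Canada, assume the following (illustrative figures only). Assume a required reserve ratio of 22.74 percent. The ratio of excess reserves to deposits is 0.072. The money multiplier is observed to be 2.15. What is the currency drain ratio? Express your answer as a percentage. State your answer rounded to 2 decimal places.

Using m = 2.15. From m = (1 + c)/(c + rr + e), rearranging gives 1 + c = m·(c + rr + e), so c·(1 − m) = m·(rr + e) − 1.
Hence c = [m·(rr + e) − 1]/(1 − m) = [2.15 × (0.2274 + 0.072) − 1] / (1 − 2.15) ≈ 0.309817.

30.98%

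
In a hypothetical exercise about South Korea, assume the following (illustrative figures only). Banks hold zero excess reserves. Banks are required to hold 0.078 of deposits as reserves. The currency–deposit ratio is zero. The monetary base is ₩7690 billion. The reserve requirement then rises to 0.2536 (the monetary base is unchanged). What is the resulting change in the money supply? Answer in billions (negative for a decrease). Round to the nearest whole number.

-68266 billion

Initially m₁ = 1 / (0.078) ≈ 12.82051, so M₁ = 12.82051 × 7690 = 98589.7219 billion.
After the change m₂ = 1 / (0.2536) ≈ 3.94322, so M₂ = 3.94322 × 7690 = 30323.3618 billion.
ΔM = M₂ − M₁ = 30323.3618 − 98589.7219 = -68266.3601 billion.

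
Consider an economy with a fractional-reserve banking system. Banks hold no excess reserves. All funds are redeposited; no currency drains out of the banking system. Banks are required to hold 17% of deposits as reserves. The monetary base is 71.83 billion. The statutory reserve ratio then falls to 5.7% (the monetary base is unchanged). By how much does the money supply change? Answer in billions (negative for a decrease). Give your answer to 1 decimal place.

Initially m₁ = 1 / (0.17) ≈ 5.8824, so M₁ = 5.8824 × 71.83 ≈ 422.5328 billion.
After the change m₂ = 1 / (0.057) ≈ 17.5439, so M₂ = 17.5439 × 71.83 ≈ 1260.1783 billion.
ΔM = M₂ − M₁ = 1260.1783 − 422.5328 = 837.6455 billion.

837.6 billion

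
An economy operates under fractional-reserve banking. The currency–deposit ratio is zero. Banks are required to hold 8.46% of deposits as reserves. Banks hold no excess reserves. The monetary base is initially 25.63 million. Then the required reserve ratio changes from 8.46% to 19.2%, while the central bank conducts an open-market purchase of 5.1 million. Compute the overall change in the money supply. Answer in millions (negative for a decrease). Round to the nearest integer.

Before: m₁ = 1 / (0.0846) ≈ 11.8203, MB₁ = 25.63, so M₁ = 11.8203 × 25.63 ≈ 302.9543 million.
After: m₂ = 1 / (0.192) ≈ 5.2083, MB₂ = 25.63 + 5.1 = 30.73, so M₂ = 5.2083 × 30.73 ≈ 160.0511 million.
ΔM = M₂ − M₁ = 160.0511 − 302.9543 = -142.9032 million.

-143 million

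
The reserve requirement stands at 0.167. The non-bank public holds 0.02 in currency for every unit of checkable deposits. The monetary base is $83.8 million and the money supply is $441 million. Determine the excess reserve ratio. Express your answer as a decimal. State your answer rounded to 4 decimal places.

0.0068

Using m = M/MB = 441/83.8 ≈ 5.262530. Since m = (1 + c)/(c + rr + e), the denominator satisfies c + rr + e = (1 + c)/m = (1 + 0.02) / 5.262530 ≈ 0.193823.
With c = 0.02 and rr = 0.167, the excess reserve ratio is 0.193823 − 0.02 − 0.167 = 0.006823.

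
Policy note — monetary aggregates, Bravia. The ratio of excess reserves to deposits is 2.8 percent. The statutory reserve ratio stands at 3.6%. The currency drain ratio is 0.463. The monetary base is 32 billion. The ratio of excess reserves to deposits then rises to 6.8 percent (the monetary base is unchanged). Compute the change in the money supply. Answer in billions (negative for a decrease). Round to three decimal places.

Initially m₁ = (1 + 0.463) / (0.036 + 0.028 + 0.463) ≈ 2.776091, so M₁ = 2.776091 × 32 ≈ 88.8349 billion.
After the change m₂ = (1 + 0.463) / (0.036 + 0.068 + 0.463) ≈ 2.580247, so M₂ = 2.580247 × 32 ≈ 82.5679 billion.
ΔM = M₂ − M₁ = 82.5679 − 88.8349 = -6.267 billion.

-6.267 billion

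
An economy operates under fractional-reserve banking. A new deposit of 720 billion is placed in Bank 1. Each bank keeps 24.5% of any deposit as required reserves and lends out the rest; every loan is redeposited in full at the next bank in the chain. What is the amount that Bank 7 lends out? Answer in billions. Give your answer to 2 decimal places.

Each bank lends a fraction (1 − rr) = 0.7550 of the deposit it receives, so Bank 7 receives 720·0.7550^6 and lends 720·0.7550^7 ≈ 100.6842 billion.

100.68 billion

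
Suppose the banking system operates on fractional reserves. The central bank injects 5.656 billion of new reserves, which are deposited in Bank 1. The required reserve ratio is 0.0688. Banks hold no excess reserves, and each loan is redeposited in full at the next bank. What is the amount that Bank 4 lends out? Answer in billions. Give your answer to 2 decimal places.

4.25 billion

Each bank lends a fraction (1 − rr) = 0.9312 of the deposit it receives, so Bank 4 receives 5.656·0.9312^3 and lends 5.656·0.9312^4 ≈ 4.2529 billion.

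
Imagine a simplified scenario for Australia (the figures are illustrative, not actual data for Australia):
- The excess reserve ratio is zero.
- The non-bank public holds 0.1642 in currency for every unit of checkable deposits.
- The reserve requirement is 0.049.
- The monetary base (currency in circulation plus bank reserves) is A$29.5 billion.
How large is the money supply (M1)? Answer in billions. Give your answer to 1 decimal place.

A$161.1 billion

The money multiplier is m = (1 + c) / (rr + c) = (1 + 0.1642) / (0.049 + 0.1642) ≈ 5.4606.
So M = m × MB = 5.4606 × 29.5 = 161.0877 billion.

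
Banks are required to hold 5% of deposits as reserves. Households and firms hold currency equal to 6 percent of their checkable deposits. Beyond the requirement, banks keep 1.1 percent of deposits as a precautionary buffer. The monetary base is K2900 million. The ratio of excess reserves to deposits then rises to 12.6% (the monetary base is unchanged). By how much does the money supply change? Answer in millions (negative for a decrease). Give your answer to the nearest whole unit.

Initially m₁ = (1 + 0.06) / (0.05 + 0.011 + 0.06) ≈ 8.76033, so M₁ = 8.76033 × 2900 = 25404.957 million.
After the change m₂ = (1 + 0.06) / (0.05 + 0.126 + 0.06) ≈ 4.49153, so M₂ = 4.49153 × 2900 = 13025.437 million.
ΔM = M₂ − M₁ = 13025.437 − 25404.957 = -12379.52 million.

-12380 million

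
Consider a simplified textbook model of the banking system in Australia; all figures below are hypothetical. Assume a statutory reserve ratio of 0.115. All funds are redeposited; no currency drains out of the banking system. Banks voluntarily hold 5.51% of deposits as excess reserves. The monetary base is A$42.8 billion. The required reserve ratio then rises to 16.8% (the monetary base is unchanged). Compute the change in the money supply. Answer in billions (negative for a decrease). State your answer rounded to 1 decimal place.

-59.8 billion

Initially m₁ = 1 / (0.115 + 0.0551) ≈ 5.8789, so M₁ = 5.8789 × 42.8 ≈ 251.6169 billion.
After the change m₂ = 1 / (0.168 + 0.0551) ≈ 4.4823, so M₂ = 4.4823 × 42.8 ≈ 191.8424 billion.
ΔM = M₂ − M₁ = 191.8424 − 251.6169 = -59.7745 billion.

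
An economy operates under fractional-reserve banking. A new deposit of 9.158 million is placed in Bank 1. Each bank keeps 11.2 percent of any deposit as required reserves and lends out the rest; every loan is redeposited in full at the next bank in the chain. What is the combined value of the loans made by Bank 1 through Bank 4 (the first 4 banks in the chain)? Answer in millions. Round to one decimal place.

27.5 million

Bank i lends (1 − rr)^i of the original deposit: Bank 1 lends 9.158·0.8880 ≈ 8.1323, Bank 2 lends 9.158·0.8880² ≈ 7.2215, and so on.
Summing a geometric series: total = 9.158·[0.8880·(1 − 0.8880^4) / (1 − 0.8880)] ≈ 27.4609 million.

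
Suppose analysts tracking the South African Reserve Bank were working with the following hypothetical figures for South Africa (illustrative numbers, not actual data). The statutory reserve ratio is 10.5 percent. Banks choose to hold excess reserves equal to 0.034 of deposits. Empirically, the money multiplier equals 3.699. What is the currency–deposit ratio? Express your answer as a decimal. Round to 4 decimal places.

0.1800

Using m = 3.699. From m = (1 + c)/(c + rr + e), rearranging gives 1 + c = m·(c + rr + e), so c·(1 − m) = m·(rr + e) − 1.
Hence c = [m·(rr + e) − 1]/(1 − m) = [3.699 × (0.105 + 0.034) − 1] / (1 − 3.699) ≈ 0.180007.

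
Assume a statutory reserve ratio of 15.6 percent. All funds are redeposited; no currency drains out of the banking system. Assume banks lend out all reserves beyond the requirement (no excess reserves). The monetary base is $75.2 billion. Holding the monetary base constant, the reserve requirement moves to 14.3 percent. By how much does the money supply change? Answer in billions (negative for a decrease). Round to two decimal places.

Initially m₁ = 1 / (0.156) ≈ 6.41026, so M₁ = 6.41026 × 75.2 ≈ 482.0516 billion.
After the change m₂ = 1 / (0.143) ≈ 6.99301, so M₂ = 6.99301 × 75.2 ≈ 525.8744 billion.
ΔM = M₂ − M₁ = 525.8744 − 482.0516 = 43.8228 billion.

$43.82 billion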